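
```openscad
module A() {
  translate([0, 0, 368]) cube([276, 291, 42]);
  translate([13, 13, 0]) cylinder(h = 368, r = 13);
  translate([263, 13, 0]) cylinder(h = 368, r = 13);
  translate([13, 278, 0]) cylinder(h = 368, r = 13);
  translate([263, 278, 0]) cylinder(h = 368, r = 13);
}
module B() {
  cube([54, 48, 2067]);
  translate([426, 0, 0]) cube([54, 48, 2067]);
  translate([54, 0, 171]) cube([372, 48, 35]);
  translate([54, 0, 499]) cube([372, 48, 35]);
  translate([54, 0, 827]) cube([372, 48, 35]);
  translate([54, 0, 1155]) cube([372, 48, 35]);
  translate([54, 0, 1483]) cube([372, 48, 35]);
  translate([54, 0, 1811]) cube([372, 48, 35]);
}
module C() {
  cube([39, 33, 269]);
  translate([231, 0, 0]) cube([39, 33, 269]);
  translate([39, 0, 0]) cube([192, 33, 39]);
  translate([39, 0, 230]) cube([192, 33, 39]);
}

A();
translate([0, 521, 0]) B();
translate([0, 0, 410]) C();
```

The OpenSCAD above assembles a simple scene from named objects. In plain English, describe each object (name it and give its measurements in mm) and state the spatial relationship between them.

A is a four-legged stool. The seat is 276×291 mm, 42 mm thick, top at z = 410 mm. It stands on four round legs, each 26 mm in diameter, from z = 0 to the seat underside, each leg's axis is inset half a diameter from the nearest pair of seat edges (so the leg's bounding box is flush with the corner).

B is a straight ladder. Two 54×48 mm vertical rails, 2067 mm tall, stand 480 mm apart (outside-to-outside) with their front faces coplanar on the −y side. 6 rungs, each 48 mm deep and 35 mm tall, span between the inner faces of the rails, front faces flush with the rails. The lowest rung's underside is at z = 171 mm and rungs are spaced 328 mm apart (underside to underside).

C is a picture frame with a 192×191 mm rectangular opening (x by z) and a uniform 39 mm border on every side. Frame depth is 33 mm along y. It is built from two vertical stiles running the full outside height and two horizontal rails spanning the gap between the stiles.

The ladder is on the floor beside the stool on its +y side. The picture frame is on top of the stool.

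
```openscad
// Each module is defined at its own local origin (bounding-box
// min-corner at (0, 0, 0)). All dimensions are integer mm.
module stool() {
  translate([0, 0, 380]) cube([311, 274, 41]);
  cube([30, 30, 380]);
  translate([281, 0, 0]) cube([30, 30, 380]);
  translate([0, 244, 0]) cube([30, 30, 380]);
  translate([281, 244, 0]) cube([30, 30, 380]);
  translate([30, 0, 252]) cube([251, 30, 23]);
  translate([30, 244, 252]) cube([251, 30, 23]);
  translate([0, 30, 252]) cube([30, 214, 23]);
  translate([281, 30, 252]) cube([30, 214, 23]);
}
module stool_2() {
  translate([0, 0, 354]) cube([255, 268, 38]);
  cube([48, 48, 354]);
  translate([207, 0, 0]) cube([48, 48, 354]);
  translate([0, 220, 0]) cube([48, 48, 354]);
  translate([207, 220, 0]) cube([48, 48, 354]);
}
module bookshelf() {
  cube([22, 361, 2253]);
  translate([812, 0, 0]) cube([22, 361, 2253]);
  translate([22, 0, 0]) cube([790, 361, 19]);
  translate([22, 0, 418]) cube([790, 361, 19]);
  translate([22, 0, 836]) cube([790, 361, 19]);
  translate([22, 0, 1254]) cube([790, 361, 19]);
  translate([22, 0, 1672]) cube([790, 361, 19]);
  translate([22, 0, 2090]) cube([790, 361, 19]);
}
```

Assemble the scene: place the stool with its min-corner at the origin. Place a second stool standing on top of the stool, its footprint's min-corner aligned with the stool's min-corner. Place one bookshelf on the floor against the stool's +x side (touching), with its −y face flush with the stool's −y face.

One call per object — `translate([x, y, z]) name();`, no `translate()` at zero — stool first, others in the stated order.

stool();
translate([0, 0, 421]) stool_2();
translate([311, 0, 0]) bookshelf();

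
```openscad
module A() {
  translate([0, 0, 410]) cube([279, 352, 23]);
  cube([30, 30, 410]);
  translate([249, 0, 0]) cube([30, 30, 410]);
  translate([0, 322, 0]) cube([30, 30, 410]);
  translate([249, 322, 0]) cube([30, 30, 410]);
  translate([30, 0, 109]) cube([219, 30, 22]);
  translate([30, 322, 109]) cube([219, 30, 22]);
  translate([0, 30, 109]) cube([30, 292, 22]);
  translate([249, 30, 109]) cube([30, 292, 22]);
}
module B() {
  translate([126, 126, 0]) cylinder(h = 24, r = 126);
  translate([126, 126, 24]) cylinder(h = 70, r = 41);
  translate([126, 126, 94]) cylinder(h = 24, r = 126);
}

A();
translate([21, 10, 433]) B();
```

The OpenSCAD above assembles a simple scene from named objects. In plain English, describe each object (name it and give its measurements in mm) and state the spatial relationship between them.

A is a four-legged stool. The seat is a 279×352×23 mm slab whose top surface is at z = 433 mm; four square legs, each 30×30 mm in cross-section, run from the floor (z = 0) to the underside of the seat, each flush with a corner of the seat. Four stretchers, 30 mm wide and 22 mm tall, connect adjacent legs with their undersides at z = 109 mm, each running between the inner faces of the legs it joins and aligned with the legs' outer faces on the other axis.

B is a spool: two coaxial disc flanges of radius 126 mm and thickness 24 mm, joined by a core cylinder of radius 41 mm and height 70 mm. The lower flange rests on z = 0 and the three cylinders share a vertical axis.

The spool is on top of the stool.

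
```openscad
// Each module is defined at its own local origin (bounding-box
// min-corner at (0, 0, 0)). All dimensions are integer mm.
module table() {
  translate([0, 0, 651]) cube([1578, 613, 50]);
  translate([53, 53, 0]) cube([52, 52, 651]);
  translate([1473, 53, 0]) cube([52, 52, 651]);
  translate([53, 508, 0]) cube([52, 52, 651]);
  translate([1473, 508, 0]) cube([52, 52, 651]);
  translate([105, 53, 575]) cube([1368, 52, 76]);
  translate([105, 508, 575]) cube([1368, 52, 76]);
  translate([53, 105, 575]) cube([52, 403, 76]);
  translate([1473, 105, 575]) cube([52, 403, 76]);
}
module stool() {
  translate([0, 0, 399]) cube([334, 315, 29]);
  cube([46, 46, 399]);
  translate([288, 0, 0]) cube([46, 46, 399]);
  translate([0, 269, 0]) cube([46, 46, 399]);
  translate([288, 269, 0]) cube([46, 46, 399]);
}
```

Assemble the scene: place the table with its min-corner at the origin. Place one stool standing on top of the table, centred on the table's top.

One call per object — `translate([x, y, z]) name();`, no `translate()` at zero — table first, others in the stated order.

table();
translate([622, 149, 701]) stool();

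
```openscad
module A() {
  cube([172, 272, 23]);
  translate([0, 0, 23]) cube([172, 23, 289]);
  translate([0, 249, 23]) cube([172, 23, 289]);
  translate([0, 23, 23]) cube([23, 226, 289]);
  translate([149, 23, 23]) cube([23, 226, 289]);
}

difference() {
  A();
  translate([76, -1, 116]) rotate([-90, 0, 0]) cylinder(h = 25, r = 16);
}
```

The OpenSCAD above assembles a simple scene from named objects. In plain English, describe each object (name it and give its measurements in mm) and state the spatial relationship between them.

A is an open-topped rectangular box: outside dimensions 172×272×312 mm, with a uniform wall and base thickness of 23 mm. The base is a full 172×272 slab on the floor; four walls sit on top of the base. The front and back walls (the −y and +y sides) span the full width; the two side walls fit between them.

The open box has a circular hole of radius 16 mm through its front wall, centred at (x = 76, z = 116).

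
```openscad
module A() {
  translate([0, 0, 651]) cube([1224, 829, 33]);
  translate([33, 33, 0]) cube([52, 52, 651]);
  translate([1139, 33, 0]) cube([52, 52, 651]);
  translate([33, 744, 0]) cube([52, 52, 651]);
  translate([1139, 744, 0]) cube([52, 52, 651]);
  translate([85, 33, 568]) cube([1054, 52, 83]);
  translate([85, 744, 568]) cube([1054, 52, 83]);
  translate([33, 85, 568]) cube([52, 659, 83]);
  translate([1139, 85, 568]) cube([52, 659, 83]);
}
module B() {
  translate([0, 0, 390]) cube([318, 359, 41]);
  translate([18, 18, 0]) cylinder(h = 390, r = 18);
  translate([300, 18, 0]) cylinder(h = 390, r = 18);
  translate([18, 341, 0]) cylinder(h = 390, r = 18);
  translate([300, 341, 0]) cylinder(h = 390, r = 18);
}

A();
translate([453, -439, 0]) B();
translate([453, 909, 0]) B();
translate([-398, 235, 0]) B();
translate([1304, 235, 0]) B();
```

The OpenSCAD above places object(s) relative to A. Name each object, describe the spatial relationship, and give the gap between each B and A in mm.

A is a table. B is a stool. Four stools sit around the table at the −y, +y, −x, +x sides. The gap between each stool and the table is 80 mm.

Each stool's nearest face is 80 mm from the table's bounding box.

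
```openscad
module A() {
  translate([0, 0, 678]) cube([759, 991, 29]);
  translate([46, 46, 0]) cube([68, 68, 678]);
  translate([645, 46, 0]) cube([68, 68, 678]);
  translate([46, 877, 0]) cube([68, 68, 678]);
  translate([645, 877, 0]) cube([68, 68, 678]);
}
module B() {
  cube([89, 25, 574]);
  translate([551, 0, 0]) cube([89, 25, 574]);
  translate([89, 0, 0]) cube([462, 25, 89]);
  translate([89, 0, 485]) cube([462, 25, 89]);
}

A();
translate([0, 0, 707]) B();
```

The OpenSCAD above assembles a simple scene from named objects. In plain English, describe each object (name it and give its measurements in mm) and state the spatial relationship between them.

A is a table: top 759 mm (x) × 991 mm (y), 29 mm thick, upper face at z = 707 mm, on four 68×68 mm square legs, each inset 46 mm from the nearest pair of top edges, running from z = 0 to the bottom of the top.

B is a rectangular picture frame lying in the x–z plane (depth along y). The opening is 462 mm wide (x) by 396 mm tall (z), surrounded by a border 89 mm wide on all four sides. The frame is 25 mm deep and is made of two full-height vertical stiles with two horizontal rails fitted between them.

The picture frame is on top of the table.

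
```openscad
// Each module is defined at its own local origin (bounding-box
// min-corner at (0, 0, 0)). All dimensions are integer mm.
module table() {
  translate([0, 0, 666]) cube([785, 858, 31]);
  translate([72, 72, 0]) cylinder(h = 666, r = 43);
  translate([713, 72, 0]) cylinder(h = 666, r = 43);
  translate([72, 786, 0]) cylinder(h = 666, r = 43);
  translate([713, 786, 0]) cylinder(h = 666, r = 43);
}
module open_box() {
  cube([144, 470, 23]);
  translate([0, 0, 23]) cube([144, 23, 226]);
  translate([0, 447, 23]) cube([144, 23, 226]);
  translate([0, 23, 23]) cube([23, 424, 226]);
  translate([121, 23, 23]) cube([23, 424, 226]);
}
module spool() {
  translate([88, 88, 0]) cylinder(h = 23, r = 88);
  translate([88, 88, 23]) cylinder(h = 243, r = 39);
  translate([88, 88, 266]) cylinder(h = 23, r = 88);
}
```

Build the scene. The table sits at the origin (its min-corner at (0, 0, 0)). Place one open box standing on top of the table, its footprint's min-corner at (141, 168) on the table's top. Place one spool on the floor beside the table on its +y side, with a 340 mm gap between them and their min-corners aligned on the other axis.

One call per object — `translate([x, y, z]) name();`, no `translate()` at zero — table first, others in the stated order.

table();
translate([141, 168, 697]) open_box();
translate([0, 1198, 0]) spool();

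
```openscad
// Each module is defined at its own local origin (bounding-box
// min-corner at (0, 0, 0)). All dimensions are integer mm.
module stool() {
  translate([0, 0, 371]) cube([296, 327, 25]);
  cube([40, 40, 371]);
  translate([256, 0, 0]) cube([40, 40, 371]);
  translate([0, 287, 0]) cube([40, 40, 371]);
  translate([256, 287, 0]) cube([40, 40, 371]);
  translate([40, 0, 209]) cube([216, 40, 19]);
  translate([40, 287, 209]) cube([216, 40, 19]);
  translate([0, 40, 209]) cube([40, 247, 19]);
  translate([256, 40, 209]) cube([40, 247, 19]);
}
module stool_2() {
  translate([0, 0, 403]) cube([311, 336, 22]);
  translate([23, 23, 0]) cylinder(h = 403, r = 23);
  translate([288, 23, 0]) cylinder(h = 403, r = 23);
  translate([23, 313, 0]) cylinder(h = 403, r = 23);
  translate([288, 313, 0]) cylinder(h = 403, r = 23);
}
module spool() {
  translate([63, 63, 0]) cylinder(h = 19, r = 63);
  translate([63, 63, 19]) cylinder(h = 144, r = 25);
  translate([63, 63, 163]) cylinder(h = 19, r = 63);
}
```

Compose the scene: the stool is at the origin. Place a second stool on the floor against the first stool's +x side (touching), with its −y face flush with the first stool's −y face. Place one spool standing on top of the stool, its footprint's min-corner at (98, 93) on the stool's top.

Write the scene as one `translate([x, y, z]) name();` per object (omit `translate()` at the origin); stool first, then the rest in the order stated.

stool();
translate([296, 0, 0]) stool_2();
translate([98, 93, 396]) spool();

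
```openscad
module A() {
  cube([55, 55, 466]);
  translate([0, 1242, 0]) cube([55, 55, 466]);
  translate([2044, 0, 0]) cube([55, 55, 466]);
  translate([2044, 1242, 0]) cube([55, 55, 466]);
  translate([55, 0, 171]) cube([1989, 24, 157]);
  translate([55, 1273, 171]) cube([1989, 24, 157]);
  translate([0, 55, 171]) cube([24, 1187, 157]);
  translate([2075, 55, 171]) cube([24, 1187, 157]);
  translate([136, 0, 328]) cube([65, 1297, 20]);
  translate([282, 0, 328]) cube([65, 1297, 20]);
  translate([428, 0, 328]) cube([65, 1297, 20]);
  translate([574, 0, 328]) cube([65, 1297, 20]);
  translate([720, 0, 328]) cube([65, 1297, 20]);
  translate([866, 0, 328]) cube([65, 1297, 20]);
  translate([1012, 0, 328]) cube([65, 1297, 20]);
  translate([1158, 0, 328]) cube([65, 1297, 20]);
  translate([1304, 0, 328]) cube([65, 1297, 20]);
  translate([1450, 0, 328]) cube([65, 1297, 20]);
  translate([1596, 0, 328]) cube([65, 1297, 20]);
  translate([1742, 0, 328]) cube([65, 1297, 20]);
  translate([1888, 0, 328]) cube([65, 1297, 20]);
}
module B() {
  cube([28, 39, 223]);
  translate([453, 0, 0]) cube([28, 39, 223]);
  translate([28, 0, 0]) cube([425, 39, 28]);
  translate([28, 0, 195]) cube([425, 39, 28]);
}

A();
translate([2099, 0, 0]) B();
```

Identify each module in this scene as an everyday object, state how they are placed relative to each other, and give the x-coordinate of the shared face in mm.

The bed frame's +x face and the picture frame's −x face are both at x = 2099 mm.

A is a bed frame. B is a picture frame. The picture frame is against the bed frame's +x side, with their −y faces flush. The x-coordinate of the shared face is 2099 mm.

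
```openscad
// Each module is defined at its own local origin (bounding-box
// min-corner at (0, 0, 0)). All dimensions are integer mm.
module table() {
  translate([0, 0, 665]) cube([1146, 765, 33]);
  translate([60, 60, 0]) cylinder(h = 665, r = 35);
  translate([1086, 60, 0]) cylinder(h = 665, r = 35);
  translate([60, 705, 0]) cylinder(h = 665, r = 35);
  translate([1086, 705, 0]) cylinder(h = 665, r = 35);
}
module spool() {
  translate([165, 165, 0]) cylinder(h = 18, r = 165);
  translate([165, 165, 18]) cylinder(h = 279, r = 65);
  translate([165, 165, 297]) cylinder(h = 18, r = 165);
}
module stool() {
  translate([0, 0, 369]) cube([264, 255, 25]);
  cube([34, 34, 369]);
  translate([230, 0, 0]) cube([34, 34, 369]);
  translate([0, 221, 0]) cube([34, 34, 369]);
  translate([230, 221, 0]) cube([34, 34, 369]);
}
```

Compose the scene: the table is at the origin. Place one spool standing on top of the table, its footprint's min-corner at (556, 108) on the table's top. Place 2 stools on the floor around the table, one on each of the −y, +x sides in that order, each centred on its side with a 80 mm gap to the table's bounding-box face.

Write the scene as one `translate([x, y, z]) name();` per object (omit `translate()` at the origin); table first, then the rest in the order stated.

table();
translate([556, 108, 698]) spool();
translate([441, -335, 0]) stool();
translate([1226, 255, 0]) stool();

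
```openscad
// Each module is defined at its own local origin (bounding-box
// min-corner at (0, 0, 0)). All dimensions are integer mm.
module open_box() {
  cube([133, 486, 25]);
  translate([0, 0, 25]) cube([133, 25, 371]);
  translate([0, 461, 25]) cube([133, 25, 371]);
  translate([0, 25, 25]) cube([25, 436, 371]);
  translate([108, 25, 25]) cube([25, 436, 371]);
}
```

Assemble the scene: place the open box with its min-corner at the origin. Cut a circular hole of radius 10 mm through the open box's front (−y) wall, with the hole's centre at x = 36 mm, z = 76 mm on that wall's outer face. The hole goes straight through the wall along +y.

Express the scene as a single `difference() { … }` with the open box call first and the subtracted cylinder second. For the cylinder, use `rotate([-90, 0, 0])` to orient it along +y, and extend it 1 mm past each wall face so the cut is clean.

difference() {
  open_box();
  translate([36, -1, 76]) rotate([-90, 0, 0]) cylinder(h = 27, r = 10);
}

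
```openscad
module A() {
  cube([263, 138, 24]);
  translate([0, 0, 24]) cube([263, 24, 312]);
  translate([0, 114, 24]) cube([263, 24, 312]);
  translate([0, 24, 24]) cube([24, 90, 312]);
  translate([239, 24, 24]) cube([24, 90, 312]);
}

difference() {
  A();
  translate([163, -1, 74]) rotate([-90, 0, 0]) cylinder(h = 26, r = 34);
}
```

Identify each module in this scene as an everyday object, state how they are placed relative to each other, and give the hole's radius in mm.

The subtracted cylinder has r = 34 mm.

A is an open box. The open box has a circular hole through its front wall. The hole's radius is 34 mm.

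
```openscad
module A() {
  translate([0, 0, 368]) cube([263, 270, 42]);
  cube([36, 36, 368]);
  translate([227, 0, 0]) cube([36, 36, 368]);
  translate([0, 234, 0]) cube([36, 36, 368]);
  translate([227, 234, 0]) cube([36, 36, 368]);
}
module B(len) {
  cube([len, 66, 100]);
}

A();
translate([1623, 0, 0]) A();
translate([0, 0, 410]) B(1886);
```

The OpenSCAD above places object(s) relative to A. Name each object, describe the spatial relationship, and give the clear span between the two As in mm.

A is a stool. B is a beam. A beam spans the tops of two stools. The clear span between the two stools is 1360 mm.

Second stool starts at x = 1623; first ends at x = 263; clear span = 1623 − 263 = 1360 mm.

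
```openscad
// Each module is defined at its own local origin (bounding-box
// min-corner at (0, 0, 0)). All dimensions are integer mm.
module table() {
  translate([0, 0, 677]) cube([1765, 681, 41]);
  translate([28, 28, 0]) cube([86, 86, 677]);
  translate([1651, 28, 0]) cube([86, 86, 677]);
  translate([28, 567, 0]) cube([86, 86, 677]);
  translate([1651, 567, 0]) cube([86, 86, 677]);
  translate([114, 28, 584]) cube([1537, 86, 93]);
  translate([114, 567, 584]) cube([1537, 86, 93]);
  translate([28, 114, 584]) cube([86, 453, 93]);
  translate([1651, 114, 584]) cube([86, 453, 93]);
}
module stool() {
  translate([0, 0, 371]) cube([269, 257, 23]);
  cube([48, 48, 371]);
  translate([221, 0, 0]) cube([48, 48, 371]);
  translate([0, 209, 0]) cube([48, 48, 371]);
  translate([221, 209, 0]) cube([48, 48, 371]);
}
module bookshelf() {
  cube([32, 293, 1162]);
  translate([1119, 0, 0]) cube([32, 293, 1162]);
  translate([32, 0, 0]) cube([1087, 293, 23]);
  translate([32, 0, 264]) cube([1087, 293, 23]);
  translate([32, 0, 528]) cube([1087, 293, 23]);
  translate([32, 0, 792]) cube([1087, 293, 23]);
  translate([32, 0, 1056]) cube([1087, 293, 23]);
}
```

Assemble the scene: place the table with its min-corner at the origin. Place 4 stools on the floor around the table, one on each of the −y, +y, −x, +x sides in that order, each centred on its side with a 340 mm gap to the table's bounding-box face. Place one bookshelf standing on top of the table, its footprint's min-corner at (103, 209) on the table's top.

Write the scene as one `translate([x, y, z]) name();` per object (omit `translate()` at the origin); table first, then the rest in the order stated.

table();
translate([748, -597, 0]) stool();
translate([748, 1021, 0]) stool();
translate([-609, 212, 0]) stool();
translate([2105, 212, 0]) stool();
translate([103, 209, 718]) bookshelf();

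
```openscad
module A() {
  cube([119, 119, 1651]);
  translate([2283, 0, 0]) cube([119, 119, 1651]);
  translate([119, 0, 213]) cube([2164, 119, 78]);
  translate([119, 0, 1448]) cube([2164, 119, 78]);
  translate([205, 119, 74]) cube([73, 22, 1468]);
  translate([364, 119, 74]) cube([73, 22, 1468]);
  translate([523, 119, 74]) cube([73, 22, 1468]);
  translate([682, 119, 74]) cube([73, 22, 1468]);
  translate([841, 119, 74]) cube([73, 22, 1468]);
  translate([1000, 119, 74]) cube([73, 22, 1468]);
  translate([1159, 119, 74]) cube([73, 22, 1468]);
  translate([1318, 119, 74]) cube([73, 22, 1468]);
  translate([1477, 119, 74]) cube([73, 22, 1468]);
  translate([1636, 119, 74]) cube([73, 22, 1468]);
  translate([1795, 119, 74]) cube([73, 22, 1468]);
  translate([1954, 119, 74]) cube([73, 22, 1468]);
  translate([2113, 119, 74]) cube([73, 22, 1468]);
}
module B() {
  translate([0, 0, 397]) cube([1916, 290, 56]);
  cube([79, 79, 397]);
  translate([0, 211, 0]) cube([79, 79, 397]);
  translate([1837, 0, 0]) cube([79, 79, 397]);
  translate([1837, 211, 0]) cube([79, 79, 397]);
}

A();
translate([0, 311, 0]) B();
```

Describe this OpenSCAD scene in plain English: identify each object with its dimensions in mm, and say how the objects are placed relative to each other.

A is a fence section. Two 119×119 mm posts, 1651 mm tall, stand on the floor with a clear span of 2164 mm between their inner faces. Two horizontal rails of 119×78 mm section span the gap between the posts with their undersides at z = 213 mm and z = 1448 mm, flush with the posts' −y face. 13 pickets, each 73 mm wide, 22 mm thick and 1468 mm tall, are fixed to the +y face of the rails with their bottoms at z = 74 mm, evenly spaced across the span with equal gaps (rounded down to the nearest mm) at the −x end and between each pair — any rounding remainder accumulates at the +x end.

B is a bench: a 1916×290 mm seat slab, 56 mm thick, top at z = 453 mm, on four 79×79 mm square legs flush with the seat corners and standing on z = 0.

The bench is on the floor beside the fence section on its +y side.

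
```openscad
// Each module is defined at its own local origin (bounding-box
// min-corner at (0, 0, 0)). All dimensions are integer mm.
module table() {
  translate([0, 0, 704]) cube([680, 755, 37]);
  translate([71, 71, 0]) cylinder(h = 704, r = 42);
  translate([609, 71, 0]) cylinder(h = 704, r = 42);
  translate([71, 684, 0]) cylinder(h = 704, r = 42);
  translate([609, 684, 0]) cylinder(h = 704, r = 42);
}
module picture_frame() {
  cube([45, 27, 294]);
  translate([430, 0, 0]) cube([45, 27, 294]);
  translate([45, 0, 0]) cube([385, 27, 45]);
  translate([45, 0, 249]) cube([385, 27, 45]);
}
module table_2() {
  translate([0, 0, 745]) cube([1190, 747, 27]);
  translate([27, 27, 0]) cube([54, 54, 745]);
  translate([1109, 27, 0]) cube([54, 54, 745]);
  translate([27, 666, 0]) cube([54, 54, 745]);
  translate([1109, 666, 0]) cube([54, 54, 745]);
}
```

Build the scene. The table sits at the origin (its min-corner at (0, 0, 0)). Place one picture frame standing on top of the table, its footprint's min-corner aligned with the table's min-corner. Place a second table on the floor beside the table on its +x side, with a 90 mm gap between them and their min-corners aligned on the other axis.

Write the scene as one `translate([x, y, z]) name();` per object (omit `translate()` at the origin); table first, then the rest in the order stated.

table();
translate([0, 0, 741]) picture_frame();
translate([770, 0, 0]) table_2();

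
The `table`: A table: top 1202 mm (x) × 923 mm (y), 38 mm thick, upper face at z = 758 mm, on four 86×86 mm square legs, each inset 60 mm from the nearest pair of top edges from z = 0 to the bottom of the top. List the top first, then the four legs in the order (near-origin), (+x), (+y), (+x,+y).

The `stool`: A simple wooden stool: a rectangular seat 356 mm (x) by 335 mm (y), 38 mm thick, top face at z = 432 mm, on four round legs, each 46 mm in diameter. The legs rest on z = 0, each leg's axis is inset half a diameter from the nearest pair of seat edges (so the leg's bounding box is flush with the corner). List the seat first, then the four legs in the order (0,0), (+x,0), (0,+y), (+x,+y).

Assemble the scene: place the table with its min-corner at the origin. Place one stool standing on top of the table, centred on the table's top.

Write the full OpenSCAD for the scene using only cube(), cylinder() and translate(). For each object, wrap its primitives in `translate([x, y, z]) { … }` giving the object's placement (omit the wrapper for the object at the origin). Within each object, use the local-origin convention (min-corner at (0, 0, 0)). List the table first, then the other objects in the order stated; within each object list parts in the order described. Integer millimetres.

translate([0, 0, 720]) cube([1202, 923, 38]);
translate([60, 60, 0]) cube([86, 86, 720]);
translate([1056, 60, 0]) cube([86, 86, 720]);
translate([60, 777, 0]) cube([86, 86, 720]);
translate([1056, 777, 0]) cube([86, 86, 720]);
translate([423, 294, 758]) {
  translate([0, 0, 394]) cube([356, 335, 38]);
  translate([23, 23, 0]) cylinder(h = 394, r = 23);
  translate([333, 23, 0]) cylinder(h = 394, r = 23);
  translate([23, 312, 0]) cylinder(h = 394, r = 23);
  translate([333, 312, 0]) cylinder(h = 394, r = 23);
}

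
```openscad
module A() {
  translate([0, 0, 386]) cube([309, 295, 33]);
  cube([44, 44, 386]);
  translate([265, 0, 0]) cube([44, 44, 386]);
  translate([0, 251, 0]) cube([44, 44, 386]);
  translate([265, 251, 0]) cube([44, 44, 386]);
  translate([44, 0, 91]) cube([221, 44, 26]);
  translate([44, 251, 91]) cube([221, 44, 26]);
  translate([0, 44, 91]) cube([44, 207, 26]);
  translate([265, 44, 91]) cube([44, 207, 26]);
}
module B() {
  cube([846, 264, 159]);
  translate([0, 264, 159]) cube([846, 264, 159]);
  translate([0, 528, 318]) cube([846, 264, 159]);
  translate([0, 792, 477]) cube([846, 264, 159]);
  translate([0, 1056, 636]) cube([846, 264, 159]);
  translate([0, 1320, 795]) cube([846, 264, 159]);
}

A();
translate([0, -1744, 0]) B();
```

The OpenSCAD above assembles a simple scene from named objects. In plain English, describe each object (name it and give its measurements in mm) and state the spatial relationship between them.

A is a simple wooden stool: a rectangular seat 309 mm (x) by 295 mm (y), 33 mm thick, top face at z = 419 mm, on four square legs, each 44×44 mm in cross-section. The legs rest on z = 0, each flush with a corner of the seat. Four stretchers, 44 mm wide and 26 mm tall, connect adjacent legs with their undersides at z = 91 mm, each running between the inner faces of the legs it joins and aligned with the legs' outer faces on the other axis.

B is a run of 6 identical solid stair steps. Each tread is 846×264 mm and each step block is 159 mm high. Step 1 rests on the floor; step k is offset from step 1 by (k−1)×264 mm in y and (k−1)×159 mm in z.

The staircase is on the floor beside the stool on its −y side.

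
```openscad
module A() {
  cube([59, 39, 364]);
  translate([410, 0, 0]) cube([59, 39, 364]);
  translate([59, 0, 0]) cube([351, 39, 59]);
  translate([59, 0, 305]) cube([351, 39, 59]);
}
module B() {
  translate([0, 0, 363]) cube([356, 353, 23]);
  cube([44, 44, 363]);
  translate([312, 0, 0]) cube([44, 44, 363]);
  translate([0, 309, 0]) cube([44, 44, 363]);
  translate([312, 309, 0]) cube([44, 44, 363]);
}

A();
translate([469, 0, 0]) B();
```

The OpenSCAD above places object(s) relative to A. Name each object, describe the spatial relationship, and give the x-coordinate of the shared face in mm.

The picture frame's +x face and the stool's −x face are both at x = 469 mm.

A is a picture frame. B is a stool. The stool is against the picture frame's +x side, with their −y faces flush. The x-coordinate of the shared face is 469 mm.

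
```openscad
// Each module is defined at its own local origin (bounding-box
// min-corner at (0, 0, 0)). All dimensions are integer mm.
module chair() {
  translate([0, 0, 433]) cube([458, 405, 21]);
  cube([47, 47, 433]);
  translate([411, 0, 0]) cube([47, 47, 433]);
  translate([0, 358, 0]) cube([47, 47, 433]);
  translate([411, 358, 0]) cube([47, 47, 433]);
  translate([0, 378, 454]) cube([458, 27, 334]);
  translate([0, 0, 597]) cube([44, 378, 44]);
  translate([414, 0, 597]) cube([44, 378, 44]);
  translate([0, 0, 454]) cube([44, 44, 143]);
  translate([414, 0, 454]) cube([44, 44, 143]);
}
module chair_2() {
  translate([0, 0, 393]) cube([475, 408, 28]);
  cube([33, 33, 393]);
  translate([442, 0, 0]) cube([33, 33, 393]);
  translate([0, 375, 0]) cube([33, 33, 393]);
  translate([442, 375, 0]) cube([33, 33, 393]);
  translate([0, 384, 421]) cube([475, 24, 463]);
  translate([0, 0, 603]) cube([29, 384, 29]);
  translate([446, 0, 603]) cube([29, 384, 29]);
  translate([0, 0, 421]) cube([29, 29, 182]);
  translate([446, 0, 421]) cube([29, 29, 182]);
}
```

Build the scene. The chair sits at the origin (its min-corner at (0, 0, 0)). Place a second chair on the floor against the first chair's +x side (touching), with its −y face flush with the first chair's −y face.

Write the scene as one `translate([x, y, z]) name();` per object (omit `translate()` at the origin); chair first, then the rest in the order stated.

chair();
translate([458, 0, 0]) chair_2();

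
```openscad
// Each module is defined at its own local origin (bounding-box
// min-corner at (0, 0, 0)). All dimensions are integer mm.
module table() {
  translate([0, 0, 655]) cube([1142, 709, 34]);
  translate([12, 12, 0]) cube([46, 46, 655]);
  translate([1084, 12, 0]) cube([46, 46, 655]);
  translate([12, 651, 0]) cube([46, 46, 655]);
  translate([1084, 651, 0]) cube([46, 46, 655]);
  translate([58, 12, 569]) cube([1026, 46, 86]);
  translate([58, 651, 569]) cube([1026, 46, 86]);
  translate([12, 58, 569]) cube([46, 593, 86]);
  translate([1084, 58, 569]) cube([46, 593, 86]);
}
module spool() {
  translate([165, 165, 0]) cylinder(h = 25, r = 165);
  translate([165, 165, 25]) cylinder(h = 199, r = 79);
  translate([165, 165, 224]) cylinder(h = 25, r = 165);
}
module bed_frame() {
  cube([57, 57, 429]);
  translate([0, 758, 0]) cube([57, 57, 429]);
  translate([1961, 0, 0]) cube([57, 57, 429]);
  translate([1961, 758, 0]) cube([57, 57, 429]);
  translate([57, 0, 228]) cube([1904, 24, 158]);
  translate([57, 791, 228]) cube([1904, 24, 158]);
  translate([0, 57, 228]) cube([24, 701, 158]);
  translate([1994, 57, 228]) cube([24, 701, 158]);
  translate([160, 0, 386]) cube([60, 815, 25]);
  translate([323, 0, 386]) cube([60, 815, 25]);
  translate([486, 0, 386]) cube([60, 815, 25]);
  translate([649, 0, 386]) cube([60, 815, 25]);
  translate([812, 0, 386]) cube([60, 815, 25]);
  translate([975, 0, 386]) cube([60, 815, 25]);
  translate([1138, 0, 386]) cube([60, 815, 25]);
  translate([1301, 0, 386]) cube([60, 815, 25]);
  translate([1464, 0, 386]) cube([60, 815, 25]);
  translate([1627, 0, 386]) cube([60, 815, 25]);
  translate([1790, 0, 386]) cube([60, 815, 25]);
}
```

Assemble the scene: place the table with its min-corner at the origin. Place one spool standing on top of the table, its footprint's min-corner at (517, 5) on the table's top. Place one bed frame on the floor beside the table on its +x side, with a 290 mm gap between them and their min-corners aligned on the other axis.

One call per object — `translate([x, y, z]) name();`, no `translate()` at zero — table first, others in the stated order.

table();
translate([517, 5, 689]) spool();
translate([1432, 0, 0]) bed_frame();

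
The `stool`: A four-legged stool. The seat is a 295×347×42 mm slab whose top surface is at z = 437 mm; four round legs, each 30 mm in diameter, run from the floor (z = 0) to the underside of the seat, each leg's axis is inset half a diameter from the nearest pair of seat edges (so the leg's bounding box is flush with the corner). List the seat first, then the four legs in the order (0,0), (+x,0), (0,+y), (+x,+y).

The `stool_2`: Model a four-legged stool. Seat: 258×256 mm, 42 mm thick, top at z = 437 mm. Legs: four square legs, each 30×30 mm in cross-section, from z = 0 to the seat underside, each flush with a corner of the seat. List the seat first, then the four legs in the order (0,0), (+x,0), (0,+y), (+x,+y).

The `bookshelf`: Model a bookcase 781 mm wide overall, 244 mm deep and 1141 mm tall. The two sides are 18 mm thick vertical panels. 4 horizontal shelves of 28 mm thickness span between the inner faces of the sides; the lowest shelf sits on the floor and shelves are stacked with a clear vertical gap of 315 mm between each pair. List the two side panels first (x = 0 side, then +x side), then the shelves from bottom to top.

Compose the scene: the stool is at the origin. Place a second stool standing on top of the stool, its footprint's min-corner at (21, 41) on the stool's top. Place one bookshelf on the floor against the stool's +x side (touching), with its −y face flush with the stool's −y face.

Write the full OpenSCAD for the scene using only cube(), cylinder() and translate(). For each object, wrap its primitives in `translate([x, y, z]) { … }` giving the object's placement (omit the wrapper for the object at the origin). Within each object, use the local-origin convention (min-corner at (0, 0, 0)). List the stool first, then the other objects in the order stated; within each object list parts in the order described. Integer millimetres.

translate([0, 0, 395]) cube([295, 347, 42]);
translate([15, 15, 0]) cylinder(h = 395, r = 15);
translate([280, 15, 0]) cylinder(h = 395, r = 15);
translate([15, 332, 0]) cylinder(h = 395, r = 15);
translate([280, 332, 0]) cylinder(h = 395, r = 15);
translate([21, 41, 437]) {
  translate([0, 0, 395]) cube([258, 256, 42]);
  cube([30, 30, 395]);
  translate([228, 0, 0]) cube([30, 30, 395]);
  translate([0, 226, 0]) cube([30, 30, 395]);
  translate([228, 226, 0]) cube([30, 30, 395]);
}
translate([295, 0, 0]) {
  cube([18, 244, 1141]);
  translate([763, 0, 0]) cube([18, 244, 1141]);
  translate([18, 0, 0]) cube([745, 244, 28]);
  translate([18, 0, 343]) cube([745, 244, 28]);
  translate([18, 0, 686]) cube([745, 244, 28]);
  translate([18, 0, 1029]) cube([745, 244, 28]);
}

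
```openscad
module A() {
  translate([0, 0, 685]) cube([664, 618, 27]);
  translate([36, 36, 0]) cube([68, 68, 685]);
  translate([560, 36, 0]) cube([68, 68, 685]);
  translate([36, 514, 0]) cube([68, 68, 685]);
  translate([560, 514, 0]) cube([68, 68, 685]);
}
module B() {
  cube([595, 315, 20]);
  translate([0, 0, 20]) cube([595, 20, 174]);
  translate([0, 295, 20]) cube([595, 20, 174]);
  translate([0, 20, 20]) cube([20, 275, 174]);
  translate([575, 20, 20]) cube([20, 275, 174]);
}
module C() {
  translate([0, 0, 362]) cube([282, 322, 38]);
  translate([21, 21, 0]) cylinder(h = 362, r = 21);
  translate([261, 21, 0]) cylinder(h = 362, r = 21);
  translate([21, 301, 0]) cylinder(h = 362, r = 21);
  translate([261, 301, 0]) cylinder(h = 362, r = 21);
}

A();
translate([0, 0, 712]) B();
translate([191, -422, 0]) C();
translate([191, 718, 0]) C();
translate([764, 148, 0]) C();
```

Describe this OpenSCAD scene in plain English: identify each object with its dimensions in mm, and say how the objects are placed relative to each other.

A is a table with a 664×618 mm rectangular top, 27 mm thick, top surface at z = 712 mm, supported by four 68×68 mm square legs, each inset 36 mm from the nearest pair of top edges, running from the floor.

B is an open-topped rectangular box: outside dimensions 595×315×194 mm, with a uniform wall and base thickness of 20 mm. The base is a full 595×315 slab on the floor; four walls sit on top of the base. The front and back walls (the −y and +y sides) span the full width; the two side walls fit between them.

C is a four-legged stool. The seat is a 282×322×38 mm slab whose top surface is at z = 400 mm; four round legs, each 42 mm in diameter, run from the floor (z = 0) to the underside of the seat, each leg's axis is inset half a diameter from the nearest pair of seat edges (so the leg's bounding box is flush with the corner).

The open box is on top of the table. Three stools sit around the table at the −y, +y, +x sides.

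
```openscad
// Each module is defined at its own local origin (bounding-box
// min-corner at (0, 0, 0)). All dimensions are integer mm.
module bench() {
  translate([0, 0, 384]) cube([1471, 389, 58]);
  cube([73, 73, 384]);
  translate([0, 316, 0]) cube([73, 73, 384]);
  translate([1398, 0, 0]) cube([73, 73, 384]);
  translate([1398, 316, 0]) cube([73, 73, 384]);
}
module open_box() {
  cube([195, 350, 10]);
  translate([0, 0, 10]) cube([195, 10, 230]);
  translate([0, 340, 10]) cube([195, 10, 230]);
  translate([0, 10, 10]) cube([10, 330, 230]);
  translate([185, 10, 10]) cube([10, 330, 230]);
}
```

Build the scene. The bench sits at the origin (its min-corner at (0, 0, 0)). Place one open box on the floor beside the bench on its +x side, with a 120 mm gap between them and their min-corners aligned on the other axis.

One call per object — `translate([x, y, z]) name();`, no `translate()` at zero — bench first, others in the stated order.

bench();
translate([1591, 0, 0]) open_box();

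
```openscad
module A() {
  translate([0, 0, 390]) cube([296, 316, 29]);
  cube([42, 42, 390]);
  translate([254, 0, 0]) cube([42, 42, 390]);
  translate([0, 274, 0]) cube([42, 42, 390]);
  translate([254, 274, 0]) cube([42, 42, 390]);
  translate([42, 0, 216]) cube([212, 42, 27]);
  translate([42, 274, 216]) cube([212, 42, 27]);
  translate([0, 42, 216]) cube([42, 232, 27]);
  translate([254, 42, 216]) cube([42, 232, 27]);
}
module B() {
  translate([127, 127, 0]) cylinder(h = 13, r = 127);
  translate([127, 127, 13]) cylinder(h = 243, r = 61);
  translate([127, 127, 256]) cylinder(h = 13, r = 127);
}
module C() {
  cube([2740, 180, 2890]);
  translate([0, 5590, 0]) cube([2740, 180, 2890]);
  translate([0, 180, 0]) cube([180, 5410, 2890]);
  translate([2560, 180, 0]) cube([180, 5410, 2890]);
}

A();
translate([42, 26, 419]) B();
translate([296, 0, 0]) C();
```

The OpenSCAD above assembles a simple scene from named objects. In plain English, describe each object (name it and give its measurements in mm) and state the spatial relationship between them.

A is a simple wooden stool: a rectangular seat 296 mm (x) by 316 mm (y), 29 mm thick, top face at z = 419 mm, on four square legs, each 42×42 mm in cross-section. The legs rest on z = 0, each flush with a corner of the seat. Four stretchers, 42 mm wide and 27 mm tall, connect adjacent legs with their undersides at z = 216 mm, each running between the inner faces of the legs it joins and aligned with the legs' outer faces on the other axis.

B is a spool: two coaxial disc flanges of radius 127 mm and thickness 13 mm, joined by a core cylinder of radius 61 mm and height 243 mm. The lower flange rests on z = 0 and the three cylinders share a vertical axis.

C is the wall frame of a small rectangular building: four walls, each 2890 mm tall and 180 mm thick, enclosing a footprint 2740 mm (x) by 5770 mm (y) outside-to-outside, with no floor or roof. The front and back walls (the −y and +y sides) span the full width; the two side walls fit between them.

The spool is on top of the stool. The house frame is against the stool's +x side, with their −y faces flush.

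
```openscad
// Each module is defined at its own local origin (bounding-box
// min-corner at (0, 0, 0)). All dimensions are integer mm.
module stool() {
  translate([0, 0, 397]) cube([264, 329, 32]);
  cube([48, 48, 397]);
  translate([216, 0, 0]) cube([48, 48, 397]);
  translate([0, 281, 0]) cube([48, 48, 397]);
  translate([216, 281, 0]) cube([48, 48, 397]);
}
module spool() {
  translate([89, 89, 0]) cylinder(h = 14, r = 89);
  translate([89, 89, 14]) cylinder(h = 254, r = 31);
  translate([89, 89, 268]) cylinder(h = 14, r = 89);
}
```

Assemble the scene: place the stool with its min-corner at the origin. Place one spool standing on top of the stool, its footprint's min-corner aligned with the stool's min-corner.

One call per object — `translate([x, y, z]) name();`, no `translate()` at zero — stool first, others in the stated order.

stool();
translate([0, 0, 429]) spool();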